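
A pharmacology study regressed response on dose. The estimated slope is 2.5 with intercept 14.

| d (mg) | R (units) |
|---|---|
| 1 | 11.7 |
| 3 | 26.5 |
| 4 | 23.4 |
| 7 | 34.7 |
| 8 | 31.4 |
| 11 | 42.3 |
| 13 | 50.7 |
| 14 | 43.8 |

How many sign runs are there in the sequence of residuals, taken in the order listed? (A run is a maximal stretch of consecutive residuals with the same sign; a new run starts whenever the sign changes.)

d=1: ŷ = 14 + 2.5·1 = 16.5; e = 11.7 − 16.5 = -4.8
d=3: ŷ = 14 + 2.5·3 = 21.5; e = 26.5 − 21.5 = 5
d=4: ŷ = 14 + 2.5·4 = 24; e = 23.4 − 24 = -0.6
d=7: ŷ = 14 + 2.5·7 = 31.5; e = 34.7 − 31.5 = 3.2
d=8: ŷ = 14 + 2.5·8 = 34; e = 31.4 − 34 = -2.6
d=11: ŷ = 14 + 2.5·11 = 41.5; e = 42.3 − 41.5 = 0.8
d=13: ŷ = 14 + 2.5·13 = 46.5; e = 50.7 − 46.5 = 4.2
d=14: ŷ = 14 + 2.5·14 = 49; e = 43.8 − 49 = -5.2
Signs: − + − + − + + −
Runs: −×1, +×1, −×1, +×1, −×1, +×2, −×1 → 7

7 runs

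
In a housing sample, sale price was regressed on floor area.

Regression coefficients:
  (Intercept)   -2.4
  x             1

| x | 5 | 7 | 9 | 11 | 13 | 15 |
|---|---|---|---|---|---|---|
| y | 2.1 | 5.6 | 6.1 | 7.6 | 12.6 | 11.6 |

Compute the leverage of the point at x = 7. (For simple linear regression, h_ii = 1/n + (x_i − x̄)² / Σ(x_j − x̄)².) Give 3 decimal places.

h = 0.295

x̄ = (5 + 7 + 9 + 11 + 13 + 15)/6 = 10
Σ(x − x̄)² = 25 + 9 + 1 + 1 + 9 + 25 = 70
h = 1/6 + (-3)²/70 = 0.166667 + 0.128571 = 0.295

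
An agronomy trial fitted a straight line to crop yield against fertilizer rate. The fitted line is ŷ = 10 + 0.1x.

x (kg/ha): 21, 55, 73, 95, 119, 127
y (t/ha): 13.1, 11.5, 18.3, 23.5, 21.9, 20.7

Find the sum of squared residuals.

SSE = 38

x=21: ŷ = 10 + 0.1·21 = 12.1; r = 13.1 − 12.1 = 1
x=55: ŷ = 10 + 0.1·55 = 15.5; r = 11.5 − 15.5 = -4
x=73: ŷ = 10 + 0.1·73 = 17.3; r = 18.3 − 17.3 = 1
x=95: ŷ = 10 + 0.1·95 = 19.5; r = 23.5 − 19.5 = 4
x=119: ŷ = 10 + 0.1·119 = 21.9; r = 21.9 − 21.9 = 0
x=127: ŷ = 10 + 0.1·127 = 22.7; r = 20.7 − 22.7 = -2
SSE = 1 + 16 + 1 + 16 + 0 + 4 = 38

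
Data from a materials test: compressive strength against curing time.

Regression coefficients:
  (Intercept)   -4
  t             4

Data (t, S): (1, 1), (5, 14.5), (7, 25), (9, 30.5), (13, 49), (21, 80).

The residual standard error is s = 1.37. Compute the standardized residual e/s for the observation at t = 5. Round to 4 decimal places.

-1.0949

ŷ = -4 + 4·5 = 16
e = 14.5 − 16 = -1.5
e/s = -1.5 / 1.37 = -1.0949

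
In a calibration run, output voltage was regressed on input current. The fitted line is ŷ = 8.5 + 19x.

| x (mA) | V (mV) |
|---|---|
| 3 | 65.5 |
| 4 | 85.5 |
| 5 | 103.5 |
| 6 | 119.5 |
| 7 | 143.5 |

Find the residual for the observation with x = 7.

r = 2

ŷ = 8.5 + 19·7 = 141.5
r = 143.5 − 141.5 = 2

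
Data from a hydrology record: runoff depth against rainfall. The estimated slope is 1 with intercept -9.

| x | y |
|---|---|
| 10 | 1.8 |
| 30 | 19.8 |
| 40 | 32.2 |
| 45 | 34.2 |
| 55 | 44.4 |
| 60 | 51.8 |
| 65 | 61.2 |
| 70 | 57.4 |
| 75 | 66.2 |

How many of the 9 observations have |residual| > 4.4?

1

x=10: ŷ = -9 + 10 = 1; r = 1.8 − 1 = 0.8
x=30: ŷ = -9 + 30 = 21; r = 19.8 − 21 = -1.2
x=40: ŷ = -9 + 40 = 31; r = 32.2 − 31 = 1.2
x=45: ŷ = -9 + 45 = 36; r = 34.2 − 36 = -1.8
x=55: ŷ = -9 + 55 = 46; r = 44.4 − 46 = -1.6
x=60: ŷ = -9 + 60 = 51; r = 51.8 − 51 = 0.8
x=65: ŷ = -9 + 65 = 56; r = 61.2 − 56 = 5.2
x=70: ŷ = -9 + 70 = 61; r = 57.4 − 61 = -3.6
x=75: ŷ = -9 + 75 = 66; r = 66.2 − 66 = 0.2
|r| > 4.4: x=65 (|r|=5.2) → 1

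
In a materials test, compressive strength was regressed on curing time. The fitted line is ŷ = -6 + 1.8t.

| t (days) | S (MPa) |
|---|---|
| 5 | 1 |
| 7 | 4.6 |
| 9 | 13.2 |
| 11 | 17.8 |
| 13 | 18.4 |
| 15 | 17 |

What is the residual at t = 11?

ŷ = -6 + 1.8·11 = 13.8
e = 17.8 − 13.8 = 4

e = 4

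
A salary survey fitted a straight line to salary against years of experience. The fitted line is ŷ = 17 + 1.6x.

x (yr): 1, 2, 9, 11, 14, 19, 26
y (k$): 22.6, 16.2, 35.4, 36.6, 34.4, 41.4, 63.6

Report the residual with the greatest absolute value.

x=1: ŷ = 17 + 1.6·1 = 18.6; e = 22.6 − 18.6 = 4
x=2: ŷ = 17 + 1.6·2 = 20.2; e = 16.2 − 20.2 = -4
x=9: ŷ = 17 + 1.6·9 = 31.4; e = 35.4 − 31.4 = 4
x=11: ŷ = 17 + 1.6·11 = 34.6; e = 36.6 − 34.6 = 2
x=14: ŷ = 17 + 1.6·14 = 39.4; e = 34.4 − 39.4 = -5
x=19: ŷ = 17 + 1.6·19 = 47.4; e = 41.4 − 47.4 = -6
x=26: ŷ = 17 + 1.6·26 = 58.6; e = 63.6 − 58.6 = 5
Largest |e| is 6 at x = 19, residual -6.

e = -6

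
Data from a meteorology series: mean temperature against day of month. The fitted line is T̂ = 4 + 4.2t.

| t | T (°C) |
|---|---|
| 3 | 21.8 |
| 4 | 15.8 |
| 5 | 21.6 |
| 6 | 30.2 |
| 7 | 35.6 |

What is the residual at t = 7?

r = 2.2

T̂ = 4 + 4.2·7 = 33.4
r = 35.6 − 33.4 = 2.2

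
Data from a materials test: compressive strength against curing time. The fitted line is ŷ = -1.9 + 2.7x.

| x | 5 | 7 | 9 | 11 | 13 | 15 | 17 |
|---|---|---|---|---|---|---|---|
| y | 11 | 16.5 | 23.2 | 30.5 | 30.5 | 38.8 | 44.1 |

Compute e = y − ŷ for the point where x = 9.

e = 0.8

ŷ = -1.9 + 2.7·9 = 22.4
e = 23.2 − 22.4 = 0.8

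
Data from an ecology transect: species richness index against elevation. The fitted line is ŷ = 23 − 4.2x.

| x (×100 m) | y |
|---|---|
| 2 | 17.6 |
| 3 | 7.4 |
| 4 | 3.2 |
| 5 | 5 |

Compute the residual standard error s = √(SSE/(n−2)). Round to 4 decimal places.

x=2: ŷ = 23 − 4.2·2 = 14.6; r = 17.6 − 14.6 = 3
x=3: ŷ = 23 − 4.2·3 = 10.4; r = 7.4 − 10.4 = -3
x=4: ŷ = 23 − 4.2·4 = 6.2; r = 3.2 − 6.2 = -3
x=5: ŷ = 23 − 4.2·5 = 2; r = 5 − 2 = 3
SSE = 9 + 9 + 9 + 9 = 36
s = √(36/2) = √18 ≈ 4.2426

s = 4.2426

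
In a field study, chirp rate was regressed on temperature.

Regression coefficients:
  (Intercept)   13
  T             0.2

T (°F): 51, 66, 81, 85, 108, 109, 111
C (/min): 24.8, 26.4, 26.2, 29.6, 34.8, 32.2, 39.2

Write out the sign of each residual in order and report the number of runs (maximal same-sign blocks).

T=51: ŷ = 13 + 0.2·51 = 23.2; r = 24.8 − 23.2 = 1.6
T=66: ŷ = 13 + 0.2·66 = 26.2; r = 26.4 − 26.2 = 0.2
T=81: ŷ = 13 + 0.2·81 = 29.2; r = 26.2 − 29.2 = -3
T=85: ŷ = 13 + 0.2·85 = 30; r = 29.6 − 30 = -0.4
T=108: ŷ = 13 + 0.2·108 = 34.6; r = 34.8 − 34.6 = 0.2
T=109: ŷ = 13 + 0.2·109 = 34.8; r = 32.2 − 34.8 = -2.6
T=111: ŷ = 13 + 0.2·111 = 35.2; r = 39.2 − 35.2 = 4
Signs: + + − − + − +
Runs: +×2, −×2, +×1, −×1, +×1 → 5

5 runs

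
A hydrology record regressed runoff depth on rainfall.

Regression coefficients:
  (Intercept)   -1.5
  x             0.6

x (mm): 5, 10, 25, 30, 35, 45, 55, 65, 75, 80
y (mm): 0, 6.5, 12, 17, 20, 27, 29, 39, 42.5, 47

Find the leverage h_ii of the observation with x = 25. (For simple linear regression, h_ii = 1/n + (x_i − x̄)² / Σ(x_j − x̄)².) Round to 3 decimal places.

h = 0.150

x̄ = (5 + 10 + 25 + 30 + 35 + 45 + 55 + 65 + 75 + 80)/10 = 42.5
Σ(x − x̄)² = 1406.25 + 1056.25 + 306.25 + 156.25 + 56.25 + 6.25 + 156.25 + 506.25 + 1056.25 + 1406.25 = 6112.5
h = 1/10 + (-17.5)²/6112.5 = 0.1 + 0.0501022 = 0.150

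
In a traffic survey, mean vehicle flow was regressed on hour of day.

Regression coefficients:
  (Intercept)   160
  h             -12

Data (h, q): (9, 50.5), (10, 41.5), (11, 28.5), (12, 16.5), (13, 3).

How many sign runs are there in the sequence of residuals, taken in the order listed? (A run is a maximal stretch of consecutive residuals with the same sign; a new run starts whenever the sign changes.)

3 runs

h=9: q̂ = 160 − 12·9 = 52; r = 50.5 − 52 = -1.5
h=10: q̂ = 160 − 12·10 = 40; r = 41.5 − 40 = 1.5
h=11: q̂ = 160 − 12·11 = 28; r = 28.5 − 28 = 0.5
h=12: q̂ = 160 − 12·12 = 16; r = 16.5 − 16 = 0.5
h=13: q̂ = 160 − 12·13 = 4; r = 3 − 4 = -1
Signs: − + + + −
Runs: −×1, +×3, −×1 → 3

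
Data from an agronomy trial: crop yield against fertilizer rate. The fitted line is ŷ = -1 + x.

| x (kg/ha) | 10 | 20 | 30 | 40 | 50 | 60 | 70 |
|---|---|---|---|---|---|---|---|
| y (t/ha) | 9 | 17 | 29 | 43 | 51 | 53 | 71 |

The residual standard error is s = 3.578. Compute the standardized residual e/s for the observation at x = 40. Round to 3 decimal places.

ŷ = -1 + 40 = 39
e = 43 − 39 = 4
e/s = 4 / 3.578 = 1.118

1.118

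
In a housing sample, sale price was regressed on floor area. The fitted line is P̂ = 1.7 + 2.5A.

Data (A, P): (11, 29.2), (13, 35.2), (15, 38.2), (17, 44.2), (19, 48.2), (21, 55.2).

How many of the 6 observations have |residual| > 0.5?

4

A=11: P̂ = 1.7 + 2.5·11 = 29.2; r = 29.2 − 29.2 = 0
A=13: P̂ = 1.7 + 2.5·13 = 34.2; r = 35.2 − 34.2 = 1
A=15: P̂ = 1.7 + 2.5·15 = 39.2; r = 38.2 − 39.2 = -1
A=17: P̂ = 1.7 + 2.5·17 = 44.2; r = 44.2 − 44.2 = 0
A=19: P̂ = 1.7 + 2.5·19 = 49.2; r = 48.2 − 49.2 = -1
A=21: P̂ = 1.7 + 2.5·21 = 54.2; r = 55.2 − 54.2 = 1
|r| > 0.5: A=13 (|r|=1), A=15 (|r|=1), A=19 (|r|=1), A=21 (|r|=1) → 4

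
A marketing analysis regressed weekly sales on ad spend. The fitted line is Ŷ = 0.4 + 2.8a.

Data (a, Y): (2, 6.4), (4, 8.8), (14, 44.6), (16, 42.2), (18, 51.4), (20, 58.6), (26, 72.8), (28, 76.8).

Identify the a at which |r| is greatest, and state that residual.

a=2: Ŷ = 0.4 + 2.8·2 = 6; r = 6.4 − 6 = 0.4
a=4: Ŷ = 0.4 + 2.8·4 = 11.6; r = 8.8 − 11.6 = -2.8
a=14: Ŷ = 0.4 + 2.8·14 = 39.6; r = 44.6 − 39.6 = 5
a=16: Ŷ = 0.4 + 2.8·16 = 45.2; r = 42.2 − 45.2 = -3
a=18: Ŷ = 0.4 + 2.8·18 = 50.8; r = 51.4 − 50.8 = 0.6
a=20: Ŷ = 0.4 + 2.8·20 = 56.4; r = 58.6 − 56.4 = 2.2
a=26: Ŷ = 0.4 + 2.8·26 = 73.2; r = 72.8 − 73.2 = -0.4
a=28: Ŷ = 0.4 + 2.8·28 = 78.8; r = 76.8 − 78.8 = -2
Largest |r| is 5 at a = 14, residual 5.

a = 14, r = 5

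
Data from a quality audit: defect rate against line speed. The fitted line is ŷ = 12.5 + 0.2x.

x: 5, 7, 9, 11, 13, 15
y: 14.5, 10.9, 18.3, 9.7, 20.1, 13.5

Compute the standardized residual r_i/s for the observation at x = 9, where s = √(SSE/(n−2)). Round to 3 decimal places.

x=5: ŷ = 12.5 + 0.2·5 = 13.5; r = 14.5 − 13.5 = 1
x=7: ŷ = 12.5 + 0.2·7 = 13.9; r = 10.9 − 13.9 = -3
x=9: ŷ = 12.5 + 0.2·9 = 14.3; r = 18.3 − 14.3 = 4
x=11: ŷ = 12.5 + 0.2·11 = 14.7; r = 9.7 − 14.7 = -5
x=13: ŷ = 12.5 + 0.2·13 = 15.1; r = 20.1 − 15.1 = 5
x=15: ŷ = 12.5 + 0.2·15 = 15.5; r = 13.5 − 15.5 = -2
SSE = 1 + 9 + 16 + 25 + 25 + 4 = 80
s = √(80/4) = 4.47214
r/s = 4 / 4.47214 = 0.894

0.894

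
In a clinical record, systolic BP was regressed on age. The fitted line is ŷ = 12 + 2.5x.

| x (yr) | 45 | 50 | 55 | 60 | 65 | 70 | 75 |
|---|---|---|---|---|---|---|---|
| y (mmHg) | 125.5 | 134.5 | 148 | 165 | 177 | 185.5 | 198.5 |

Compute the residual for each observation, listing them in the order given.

x=45: ŷ = 12 + 2.5·45 = 124.5; e = 125.5 − 124.5 = 1
x=50: ŷ = 12 + 2.5·50 = 137; e = 134.5 − 137 = -2.5
x=55: ŷ = 12 + 2.5·55 = 149.5; e = 148 − 149.5 = -1.5
x=60: ŷ = 12 + 2.5·60 = 162; e = 165 − 162 = 3
x=65: ŷ = 12 + 2.5·65 = 174.5; e = 177 − 174.5 = 2.5
x=70: ŷ = 12 + 2.5·70 = 187; e = 185.5 − 187 = -1.5
x=75: ŷ = 12 + 2.5·75 = 199.5; e = 198.5 − 199.5 = -1

1, -2.5, -1.5, 3, 2.5, -1.5, -1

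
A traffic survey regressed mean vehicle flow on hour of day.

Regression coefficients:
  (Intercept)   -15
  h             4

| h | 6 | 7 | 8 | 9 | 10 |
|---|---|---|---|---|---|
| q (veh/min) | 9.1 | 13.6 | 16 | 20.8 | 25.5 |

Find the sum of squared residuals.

SSE = 1.66

h=6: ŷ = -15 + 4·6 = 9; r = 9.1 − 9 = 0.1
h=7: ŷ = -15 + 4·7 = 13; r = 13.6 − 13 = 0.6
h=8: ŷ = -15 + 4·8 = 17; r = 16 − 17 = -1
h=9: ŷ = -15 + 4·9 = 21; r = 20.8 − 21 = -0.2
h=10: ŷ = -15 + 4·10 = 25; r = 25.5 − 25 = 0.5
SSE = 0.01 + 0.36 + 1 + 0.04 + 0.25 = 1.66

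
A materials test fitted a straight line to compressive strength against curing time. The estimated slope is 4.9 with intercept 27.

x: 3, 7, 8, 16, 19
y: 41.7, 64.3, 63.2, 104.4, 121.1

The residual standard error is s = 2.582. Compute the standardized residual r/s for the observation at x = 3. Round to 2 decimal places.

ŷ = 27 + 4.9·3 = 41.7
r = 41.7 − 41.7 = 0
r/s = 0 / 2.582 = 0.00

0.00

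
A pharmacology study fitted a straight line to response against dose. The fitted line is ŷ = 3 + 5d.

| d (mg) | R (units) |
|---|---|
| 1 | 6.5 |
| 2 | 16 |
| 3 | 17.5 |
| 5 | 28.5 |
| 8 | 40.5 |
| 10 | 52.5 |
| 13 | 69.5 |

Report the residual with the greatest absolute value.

e = 3

d=1: ŷ = 3 + 5·1 = 8; e = 6.5 − 8 = -1.5
d=2: ŷ = 3 + 5·2 = 13; e = 16 − 13 = 3
d=3: ŷ = 3 + 5·3 = 18; e = 17.5 − 18 = -0.5
d=5: ŷ = 3 + 5·5 = 28; e = 28.5 − 28 = 0.5
d=8: ŷ = 3 + 5·8 = 43; e = 40.5 − 43 = -2.5
d=10: ŷ = 3 + 5·10 = 53; e = 52.5 − 53 = -0.5
d=13: ŷ = 3 + 5·13 = 68; e = 69.5 − 68 = 1.5
Largest |e| is 3 at d = 2, residual 3.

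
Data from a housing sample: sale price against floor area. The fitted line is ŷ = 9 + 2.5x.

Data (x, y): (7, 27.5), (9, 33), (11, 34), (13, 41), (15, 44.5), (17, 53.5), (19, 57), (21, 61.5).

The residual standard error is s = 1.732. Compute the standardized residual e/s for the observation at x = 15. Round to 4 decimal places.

-1.1547

ŷ = 9 + 2.5·15 = 46.5
e = 44.5 − 46.5 = -2
e/s = -2 / 1.732 = -1.1547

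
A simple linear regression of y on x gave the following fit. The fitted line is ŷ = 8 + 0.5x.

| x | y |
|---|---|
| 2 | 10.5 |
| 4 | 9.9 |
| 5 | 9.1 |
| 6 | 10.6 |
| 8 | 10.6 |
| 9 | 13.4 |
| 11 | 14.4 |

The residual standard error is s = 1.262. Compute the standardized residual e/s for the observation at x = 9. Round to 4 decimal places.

0.7132

ŷ = 8 + 0.5·9 = 12.5
e = 13.4 − 12.5 = 0.9
e/s = 0.9 / 1.262 = 0.7132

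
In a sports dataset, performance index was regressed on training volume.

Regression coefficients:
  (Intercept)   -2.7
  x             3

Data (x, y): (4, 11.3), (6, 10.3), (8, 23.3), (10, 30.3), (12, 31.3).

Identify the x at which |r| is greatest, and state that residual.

x = 6, r = -5

x=4: ŷ = -2.7 + 3·4 = 9.3; r = 11.3 − 9.3 = 2
x=6: ŷ = -2.7 + 3·6 = 15.3; r = 10.3 − 15.3 = -5
x=8: ŷ = -2.7 + 3·8 = 21.3; r = 23.3 − 21.3 = 2
x=10: ŷ = -2.7 + 3·10 = 27.3; r = 30.3 − 27.3 = 3
x=12: ŷ = -2.7 + 3·12 = 33.3; r = 31.3 − 33.3 = -2
Largest |r| is 5 at x = 6, residual -5.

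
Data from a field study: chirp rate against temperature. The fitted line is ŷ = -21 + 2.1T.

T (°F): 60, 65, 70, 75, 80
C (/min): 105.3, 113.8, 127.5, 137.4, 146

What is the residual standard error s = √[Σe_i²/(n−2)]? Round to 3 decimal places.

s = 1.532

T=60: ŷ = -21 + 2.1·60 = 105; e = 105.3 − 105 = 0.3
T=65: ŷ = -21 + 2.1·65 = 115.5; e = 113.8 − 115.5 = -1.7
T=70: ŷ = -21 + 2.1·70 = 126; e = 127.5 − 126 = 1.5
T=75: ŷ = -21 + 2.1·75 = 136.5; e = 137.4 − 136.5 = 0.9
T=80: ŷ = -21 + 2.1·80 = 147; e = 146 − 147 = -1
SSE = 0.09 + 2.89 + 2.25 + 0.81 + 1 = 7.04
s = √(7.04/3) = √2.34667 ≈ 1.532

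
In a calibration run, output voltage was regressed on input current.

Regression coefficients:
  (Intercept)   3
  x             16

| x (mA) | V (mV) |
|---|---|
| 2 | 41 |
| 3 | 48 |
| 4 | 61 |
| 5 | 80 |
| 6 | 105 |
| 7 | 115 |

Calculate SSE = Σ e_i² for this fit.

x=2: V̂ = 3 + 16·2 = 35; e = 41 − 35 = 6
x=3: V̂ = 3 + 16·3 = 51; e = 48 − 51 = -3
x=4: V̂ = 3 + 16·4 = 67; e = 61 − 67 = -6
x=5: V̂ = 3 + 16·5 = 83; e = 80 − 83 = -3
x=6: V̂ = 3 + 16·6 = 99; e = 105 − 99 = 6
x=7: V̂ = 3 + 16·7 = 115; e = 115 − 115 = 0
SSE = 36 + 9 + 36 + 9 + 36 + 0 = 126

SSE = 126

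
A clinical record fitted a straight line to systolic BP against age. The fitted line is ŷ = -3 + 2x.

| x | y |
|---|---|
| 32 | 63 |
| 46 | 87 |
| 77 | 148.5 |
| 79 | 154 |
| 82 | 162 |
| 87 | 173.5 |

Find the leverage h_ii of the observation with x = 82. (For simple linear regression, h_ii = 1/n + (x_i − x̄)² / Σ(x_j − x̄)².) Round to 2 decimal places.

h = 0.25

x̄ = (32 + 46 + 77 + 79 + 82 + 87)/6 = 67.1667
Σ(x − x̄)² = 1236.69 + 448.028 + 96.6944 + 140.028 + 220.028 + 393.361 = 2534.83
h = 1/6 + (14.8333)²/2534.83 = 0.166667 + 0.0868017 = 0.25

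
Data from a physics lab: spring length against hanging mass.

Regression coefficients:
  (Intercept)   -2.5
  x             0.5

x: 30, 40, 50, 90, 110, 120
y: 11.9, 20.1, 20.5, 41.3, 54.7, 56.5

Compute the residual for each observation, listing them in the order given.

-0.6, 2.6, -2, -1.2, 2.2, -1

x=30: ŷ = -2.5 + 0.5·30 = 12.5; e = 11.9 − 12.5 = -0.6
x=40: ŷ = -2.5 + 0.5·40 = 17.5; e = 20.1 − 17.5 = 2.6
x=50: ŷ = -2.5 + 0.5·50 = 22.5; e = 20.5 − 22.5 = -2
x=90: ŷ = -2.5 + 0.5·90 = 42.5; e = 41.3 − 42.5 = -1.2
x=110: ŷ = -2.5 + 0.5·110 = 52.5; e = 54.7 − 52.5 = 2.2
x=120: ŷ = -2.5 + 0.5·120 = 57.5; e = 56.5 − 57.5 = -1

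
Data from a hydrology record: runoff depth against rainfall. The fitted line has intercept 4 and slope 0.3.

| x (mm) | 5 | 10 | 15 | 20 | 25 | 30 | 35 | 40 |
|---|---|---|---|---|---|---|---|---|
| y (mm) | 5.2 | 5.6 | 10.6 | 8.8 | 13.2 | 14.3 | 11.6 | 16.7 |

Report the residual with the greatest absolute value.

x=5: ŷ = 4 + 0.3·5 = 5.5; r = 5.2 − 5.5 = -0.3
x=10: ŷ = 4 + 0.3·10 = 7; r = 5.6 − 7 = -1.4
x=15: ŷ = 4 + 0.3·15 = 8.5; r = 10.6 − 8.5 = 2.1
x=20: ŷ = 4 + 0.3·20 = 10; r = 8.8 − 10 = -1.2
x=25: ŷ = 4 + 0.3·25 = 11.5; r = 13.2 − 11.5 = 1.7
x=30: ŷ = 4 + 0.3·30 = 13; r = 14.3 − 13 = 1.3
x=35: ŷ = 4 + 0.3·35 = 14.5; r = 11.6 − 14.5 = -2.9
x=40: ŷ = 4 + 0.3·40 = 16; r = 16.7 − 16 = 0.7
Largest |r| is 2.9 at x = 35, residual -2.9.

r = -2.9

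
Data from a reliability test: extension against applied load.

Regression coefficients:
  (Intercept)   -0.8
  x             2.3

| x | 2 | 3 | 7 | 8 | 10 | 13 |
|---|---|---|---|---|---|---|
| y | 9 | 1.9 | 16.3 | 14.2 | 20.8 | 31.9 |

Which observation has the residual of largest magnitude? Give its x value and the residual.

x = 2, e = 5.2

x=2: ŷ = -0.8 + 2.3·2 = 3.8; e = 9 − 3.8 = 5.2
x=3: ŷ = -0.8 + 2.3·3 = 6.1; e = 1.9 − 6.1 = -4.2
x=7: ŷ = -0.8 + 2.3·7 = 15.3; e = 16.3 − 15.3 = 1
x=8: ŷ = -0.8 + 2.3·8 = 17.6; e = 14.2 − 17.6 = -3.4
x=10: ŷ = -0.8 + 2.3·10 = 22.2; e = 20.8 − 22.2 = -1.4
x=13: ŷ = -0.8 + 2.3·13 = 29.1; e = 31.9 − 29.1 = 2.8
Largest |e| is 5.2 at x = 2, residual 5.2.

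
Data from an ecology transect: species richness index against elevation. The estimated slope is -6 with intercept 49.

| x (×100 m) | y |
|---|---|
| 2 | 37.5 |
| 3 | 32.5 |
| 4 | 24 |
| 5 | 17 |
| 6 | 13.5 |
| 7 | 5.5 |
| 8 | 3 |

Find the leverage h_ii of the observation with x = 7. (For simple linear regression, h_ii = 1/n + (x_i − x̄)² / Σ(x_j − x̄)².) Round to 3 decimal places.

h = 0.286

x̄ = (2 + 3 + 4 + 5 + 6 + 7 + 8)/7 = 5
Σ(x − x̄)² = 9 + 4 + 1 + 0 + 1 + 4 + 9 = 28
h = 1/7 + (2)²/28 = 0.142857 + 0.142857 = 0.286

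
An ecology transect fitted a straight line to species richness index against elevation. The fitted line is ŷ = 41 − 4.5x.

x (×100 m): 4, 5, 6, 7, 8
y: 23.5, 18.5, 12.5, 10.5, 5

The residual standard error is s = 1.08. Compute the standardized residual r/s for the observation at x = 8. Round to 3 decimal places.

0.000

ŷ = 41 − 4.5·8 = 5
r = 5 − 5 = 0
r/s = 0 / 1.08 = 0.000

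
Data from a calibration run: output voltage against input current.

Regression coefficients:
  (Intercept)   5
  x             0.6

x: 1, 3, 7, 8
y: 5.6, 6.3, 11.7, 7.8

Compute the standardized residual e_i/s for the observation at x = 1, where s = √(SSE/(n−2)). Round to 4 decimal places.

0.0000

x=1: ŷ = 5 + 0.6·1 = 5.6; e = 5.6 − 5.6 = 0
x=3: ŷ = 5 + 0.6·3 = 6.8; e = 6.3 − 6.8 = -0.5
x=7: ŷ = 5 + 0.6·7 = 9.2; e = 11.7 − 9.2 = 2.5
x=8: ŷ = 5 + 0.6·8 = 9.8; e = 7.8 − 9.8 = -2
SSE = 0 + 0.25 + 6.25 + 4 = 10.5
s = √(10.5/2) = 2.29129
e/s = 0 / 2.29129 = 0.0000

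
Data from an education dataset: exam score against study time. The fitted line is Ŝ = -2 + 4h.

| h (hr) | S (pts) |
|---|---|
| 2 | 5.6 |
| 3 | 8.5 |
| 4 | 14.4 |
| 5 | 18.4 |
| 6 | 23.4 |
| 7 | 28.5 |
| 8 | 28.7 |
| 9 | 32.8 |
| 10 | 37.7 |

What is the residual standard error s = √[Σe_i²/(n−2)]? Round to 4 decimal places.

h=2: Ŝ = -2 + 4·2 = 6; e = 5.6 − 6 = -0.4
h=3: Ŝ = -2 + 4·3 = 10; e = 8.5 − 10 = -1.5
h=4: Ŝ = -2 + 4·4 = 14; e = 14.4 − 14 = 0.4
h=5: Ŝ = -2 + 4·5 = 18; e = 18.4 − 18 = 0.4
h=6: Ŝ = -2 + 4·6 = 22; e = 23.4 − 22 = 1.4
h=7: Ŝ = -2 + 4·7 = 26; e = 28.5 − 26 = 2.5
h=8: Ŝ = -2 + 4·8 = 30; e = 28.7 − 30 = -1.3
h=9: Ŝ = -2 + 4·9 = 34; e = 32.8 − 34 = -1.2
h=10: Ŝ = -2 + 4·10 = 38; e = 37.7 − 38 = -0.3
SSE = 0.16 + 2.25 + 0.16 + 0.16 + 1.96 + 6.25 + 1.69 + 1.44 + 0.09 = 14.16
s = √(14.16/7) = √2.02286 ≈ 1.4223

s = 1.4223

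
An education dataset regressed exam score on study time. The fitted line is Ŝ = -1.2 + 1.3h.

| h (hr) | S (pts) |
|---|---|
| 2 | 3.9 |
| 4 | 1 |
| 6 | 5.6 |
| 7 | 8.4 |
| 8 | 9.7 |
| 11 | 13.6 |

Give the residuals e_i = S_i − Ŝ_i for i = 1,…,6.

h=2: Ŝ = -1.2 + 1.3·2 = 1.4; e = 3.9 − 1.4 = 2.5
h=4: Ŝ = -1.2 + 1.3·4 = 4; e = 1 − 4 = -3
h=6: Ŝ = -1.2 + 1.3·6 = 6.6; e = 5.6 − 6.6 = -1
h=7: Ŝ = -1.2 + 1.3·7 = 7.9; e = 8.4 − 7.9 = 0.5
h=8: Ŝ = -1.2 + 1.3·8 = 9.2; e = 9.7 − 9.2 = 0.5
h=11: Ŝ = -1.2 + 1.3·11 = 13.1; e = 13.6 − 13.1 = 0.5

2.5, -3, -1, 0.5, 0.5, 0.5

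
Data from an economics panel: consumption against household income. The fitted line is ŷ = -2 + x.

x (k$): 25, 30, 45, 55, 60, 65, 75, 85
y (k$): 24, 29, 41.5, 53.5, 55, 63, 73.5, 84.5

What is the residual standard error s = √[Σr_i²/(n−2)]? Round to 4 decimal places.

s = 1.6330

x=25: ŷ = -2 + 25 = 23; r = 24 − 23 = 1
x=30: ŷ = -2 + 30 = 28; r = 29 − 28 = 1
x=45: ŷ = -2 + 45 = 43; r = 41.5 − 43 = -1.5
x=55: ŷ = -2 + 55 = 53; r = 53.5 − 53 = 0.5
x=60: ŷ = -2 + 60 = 58; r = 55 − 58 = -3
x=65: ŷ = -2 + 65 = 63; r = 63 − 63 = 0
x=75: ŷ = -2 + 75 = 73; r = 73.5 − 73 = 0.5
x=85: ŷ = -2 + 85 = 83; r = 84.5 − 83 = 1.5
SSE = 1 + 1 + 2.25 + 0.25 + 9 + 0 + 0.25 + 2.25 = 16
s = √(16/6) = √2.66667 ≈ 1.6330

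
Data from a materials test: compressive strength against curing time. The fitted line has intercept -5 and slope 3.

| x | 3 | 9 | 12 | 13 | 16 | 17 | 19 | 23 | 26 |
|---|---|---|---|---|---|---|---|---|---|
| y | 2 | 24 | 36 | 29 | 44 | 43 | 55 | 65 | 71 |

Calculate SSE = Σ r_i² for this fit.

x=3: ŷ = -5 + 3·3 = 4; r = 2 − 4 = -2
x=9: ŷ = -5 + 3·9 = 22; r = 24 − 22 = 2
x=12: ŷ = -5 + 3·12 = 31; r = 36 − 31 = 5
x=13: ŷ = -5 + 3·13 = 34; r = 29 − 34 = -5
x=16: ŷ = -5 + 3·16 = 43; r = 44 − 43 = 1
x=17: ŷ = -5 + 3·17 = 46; r = 43 − 46 = -3
x=19: ŷ = -5 + 3·19 = 52; r = 55 − 52 = 3
x=23: ŷ = -5 + 3·23 = 64; r = 65 − 64 = 1
x=26: ŷ = -5 + 3·26 = 73; r = 71 − 73 = -2
SSE = 4 + 4 + 25 + 25 + 1 + 9 + 9 + 1 + 4 = 82

SSE = 82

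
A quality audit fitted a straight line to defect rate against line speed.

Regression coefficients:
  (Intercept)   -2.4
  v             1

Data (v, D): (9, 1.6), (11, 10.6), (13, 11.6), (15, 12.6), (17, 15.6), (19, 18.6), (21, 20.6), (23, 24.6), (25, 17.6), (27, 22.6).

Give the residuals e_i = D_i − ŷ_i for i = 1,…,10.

-5, 2, 1, 0, 1, 2, 2, 4, -5, -2

v=9: ŷ = -2.4 + 9 = 6.6; e = 1.6 − 6.6 = -5
v=11: ŷ = -2.4 + 11 = 8.6; e = 10.6 − 8.6 = 2
v=13: ŷ = -2.4 + 13 = 10.6; e = 11.6 − 10.6 = 1
v=15: ŷ = -2.4 + 15 = 12.6; e = 12.6 − 12.6 = 0
v=17: ŷ = -2.4 + 17 = 14.6; e = 15.6 − 14.6 = 1
v=19: ŷ = -2.4 + 19 = 16.6; e = 18.6 − 16.6 = 2
v=21: ŷ = -2.4 + 21 = 18.6; e = 20.6 − 18.6 = 2
v=23: ŷ = -2.4 + 23 = 20.6; e = 24.6 − 20.6 = 4
v=25: ŷ = -2.4 + 25 = 22.6; e = 17.6 − 22.6 = -5
v=27: ŷ = -2.4 + 27 = 24.6; e = 22.6 − 24.6 = -2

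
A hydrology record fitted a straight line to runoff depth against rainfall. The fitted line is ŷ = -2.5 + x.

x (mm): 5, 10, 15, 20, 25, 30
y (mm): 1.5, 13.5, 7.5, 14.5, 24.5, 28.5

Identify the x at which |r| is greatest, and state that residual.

x = 10, r = 6

x=5: ŷ = -2.5 + 5 = 2.5; r = 1.5 − 2.5 = -1
x=10: ŷ = -2.5 + 10 = 7.5; r = 13.5 − 7.5 = 6
x=15: ŷ = -2.5 + 15 = 12.5; r = 7.5 − 12.5 = -5
x=20: ŷ = -2.5 + 20 = 17.5; r = 14.5 − 17.5 = -3
x=25: ŷ = -2.5 + 25 = 22.5; r = 24.5 − 22.5 = 2
x=30: ŷ = -2.5 + 30 = 27.5; r = 28.5 − 27.5 = 1
Largest |r| is 6 at x = 10, residual 6.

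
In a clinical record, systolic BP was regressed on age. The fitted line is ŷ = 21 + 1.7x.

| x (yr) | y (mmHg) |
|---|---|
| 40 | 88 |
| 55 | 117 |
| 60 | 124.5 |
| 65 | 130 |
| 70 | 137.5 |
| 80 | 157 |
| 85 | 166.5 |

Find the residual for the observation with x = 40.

e = -1

ŷ = 21 + 1.7·40 = 89
e = 88 − 89 = -1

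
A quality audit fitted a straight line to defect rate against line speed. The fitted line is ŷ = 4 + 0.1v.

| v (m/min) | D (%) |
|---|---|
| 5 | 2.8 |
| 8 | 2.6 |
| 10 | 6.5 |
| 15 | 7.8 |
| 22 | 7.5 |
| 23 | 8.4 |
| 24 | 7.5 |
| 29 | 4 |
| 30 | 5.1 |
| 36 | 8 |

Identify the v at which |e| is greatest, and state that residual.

v=5: ŷ = 4 + 0.1·5 = 4.5; e = 2.8 − 4.5 = -1.7
v=8: ŷ = 4 + 0.1·8 = 4.8; e = 2.6 − 4.8 = -2.2
v=10: ŷ = 4 + 0.1·10 = 5; e = 6.5 − 5 = 1.5
v=15: ŷ = 4 + 0.1·15 = 5.5; e = 7.8 − 5.5 = 2.3
v=22: ŷ = 4 + 0.1·22 = 6.2; e = 7.5 − 6.2 = 1.3
v=23: ŷ = 4 + 0.1·23 = 6.3; e = 8.4 − 6.3 = 2.1
v=24: ŷ = 4 + 0.1·24 = 6.4; e = 7.5 − 6.4 = 1.1
v=29: ŷ = 4 + 0.1·29 = 6.9; e = 4 − 6.9 = -2.9
v=30: ŷ = 4 + 0.1·30 = 7; e = 5.1 − 7 = -1.9
v=36: ŷ = 4 + 0.1·36 = 7.6; e = 8 − 7.6 = 0.4
Largest |e| is 2.9 at v = 29, residual -2.9.

v = 29, e = -2.9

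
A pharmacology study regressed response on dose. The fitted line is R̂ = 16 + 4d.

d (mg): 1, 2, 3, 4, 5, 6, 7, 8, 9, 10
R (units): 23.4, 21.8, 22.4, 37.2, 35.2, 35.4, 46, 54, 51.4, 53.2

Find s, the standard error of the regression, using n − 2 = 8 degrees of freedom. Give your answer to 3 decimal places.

d=1: R̂ = 16 + 4·1 = 20; e = 23.4 − 20 = 3.4
d=2: R̂ = 16 + 4·2 = 24; e = 21.8 − 24 = -2.2
d=3: R̂ = 16 + 4·3 = 28; e = 22.4 − 28 = -5.6
d=4: R̂ = 16 + 4·4 = 32; e = 37.2 − 32 = 5.2
d=5: R̂ = 16 + 4·5 = 36; e = 35.2 − 36 = -0.8
d=6: R̂ = 16 + 4·6 = 40; e = 35.4 − 40 = -4.6
d=7: R̂ = 16 + 4·7 = 44; e = 46 − 44 = 2
d=8: R̂ = 16 + 4·8 = 48; e = 54 − 48 = 6
d=9: R̂ = 16 + 4·9 = 52; e = 51.4 − 52 = -0.6
d=10: R̂ = 16 + 4·10 = 56; e = 53.2 − 56 = -2.8
SSE = 11.56 + 4.84 + 31.36 + 27.04 + 0.64 + 21.16 + 4 + 36 + 0.36 + 7.84 = 144.8
s = √(144.8/8) = √18.1 ≈ 4.254

s = 4.254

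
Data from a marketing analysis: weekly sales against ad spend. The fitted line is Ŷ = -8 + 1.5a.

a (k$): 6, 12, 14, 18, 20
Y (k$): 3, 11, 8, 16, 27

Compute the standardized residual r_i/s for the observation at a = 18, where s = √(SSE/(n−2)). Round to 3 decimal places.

-0.650

a=6: Ŷ = -8 + 1.5·6 = 1; r = 3 − 1 = 2
a=12: Ŷ = -8 + 1.5·12 = 10; r = 11 − 10 = 1
a=14: Ŷ = -8 + 1.5·14 = 13; r = 8 − 13 = -5
a=18: Ŷ = -8 + 1.5·18 = 19; r = 16 − 19 = -3
a=20: Ŷ = -8 + 1.5·20 = 22; r = 27 − 22 = 5
SSE = 4 + 1 + 25 + 9 + 25 = 64
s = √(64/3) = 4.6188
r/s = -3 / 4.6188 = -0.650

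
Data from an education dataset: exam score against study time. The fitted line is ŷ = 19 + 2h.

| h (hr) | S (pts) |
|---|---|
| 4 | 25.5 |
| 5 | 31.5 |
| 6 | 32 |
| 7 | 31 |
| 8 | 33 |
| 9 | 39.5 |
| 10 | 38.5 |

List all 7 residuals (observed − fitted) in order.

h=4: ŷ = 19 + 2·4 = 27; r = 25.5 − 27 = -1.5
h=5: ŷ = 19 + 2·5 = 29; r = 31.5 − 29 = 2.5
h=6: ŷ = 19 + 2·6 = 31; r = 32 − 31 = 1
h=7: ŷ = 19 + 2·7 = 33; r = 31 − 33 = -2
h=8: ŷ = 19 + 2·8 = 35; r = 33 − 35 = -2
h=9: ŷ = 19 + 2·9 = 37; r = 39.5 − 37 = 2.5
h=10: ŷ = 19 + 2·10 = 39; r = 38.5 − 39 = -0.5

-1.5, 2.5, 1, -2, -2, 2.5, -0.5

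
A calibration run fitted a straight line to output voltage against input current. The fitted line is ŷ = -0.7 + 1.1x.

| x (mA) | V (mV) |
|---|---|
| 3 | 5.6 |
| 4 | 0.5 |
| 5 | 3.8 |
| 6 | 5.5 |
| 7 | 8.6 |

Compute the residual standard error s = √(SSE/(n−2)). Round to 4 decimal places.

x=3: ŷ = -0.7 + 1.1·3 = 2.6; e = 5.6 − 2.6 = 3
x=4: ŷ = -0.7 + 1.1·4 = 3.7; e = 0.5 − 3.7 = -3.2
x=5: ŷ = -0.7 + 1.1·5 = 4.8; e = 3.8 − 4.8 = -1
x=6: ŷ = -0.7 + 1.1·6 = 5.9; e = 5.5 − 5.9 = -0.4
x=7: ŷ = -0.7 + 1.1·7 = 7; e = 8.6 − 7 = 1.6
SSE = 9 + 10.24 + 1 + 0.16 + 2.56 = 22.96
s = √(22.96/3) = √7.65333 ≈ 2.7665

s = 2.7665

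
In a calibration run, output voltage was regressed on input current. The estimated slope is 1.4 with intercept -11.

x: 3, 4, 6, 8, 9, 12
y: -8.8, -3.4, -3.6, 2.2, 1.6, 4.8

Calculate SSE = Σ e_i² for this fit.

x=3: ŷ = -11 + 1.4·3 = -6.8; e = -8.8 − (-6.8) = -2
x=4: ŷ = -11 + 1.4·4 = -5.4; e = -3.4 − (-5.4) = 2
x=6: ŷ = -11 + 1.4·6 = -2.6; e = -3.6 − (-2.6) = -1
x=8: ŷ = -11 + 1.4·8 = 0.2; e = 2.2 − 0.2 = 2
x=9: ŷ = -11 + 1.4·9 = 1.6; e = 1.6 − 1.6 = 0
x=12: ŷ = -11 + 1.4·12 = 5.8; e = 4.8 − 5.8 = -1
SSE = 4 + 4 + 1 + 4 + 0 + 1 = 14

SSE = 14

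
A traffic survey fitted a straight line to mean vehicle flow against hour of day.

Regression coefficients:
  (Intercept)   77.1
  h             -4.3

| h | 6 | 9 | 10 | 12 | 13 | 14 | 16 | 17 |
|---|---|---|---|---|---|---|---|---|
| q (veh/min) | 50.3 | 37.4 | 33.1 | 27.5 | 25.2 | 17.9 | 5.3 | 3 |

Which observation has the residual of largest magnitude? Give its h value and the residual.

h = 13, e = 4

h=6: q̂ = 77.1 − 4.3·6 = 51.3; e = 50.3 − 51.3 = -1
h=9: q̂ = 77.1 − 4.3·9 = 38.4; e = 37.4 − 38.4 = -1
h=10: q̂ = 77.1 − 4.3·10 = 34.1; e = 33.1 − 34.1 = -1
h=12: q̂ = 77.1 − 4.3·12 = 25.5; e = 27.5 − 25.5 = 2
h=13: q̂ = 77.1 − 4.3·13 = 21.2; e = 25.2 − 21.2 = 4
h=14: q̂ = 77.1 − 4.3·14 = 16.9; e = 17.9 − 16.9 = 1
h=16: q̂ = 77.1 − 4.3·16 = 8.3; e = 5.3 − 8.3 = -3
h=17: q̂ = 77.1 − 4.3·17 = 4; e = 3 − 4 = -1
Largest |e| is 4 at h = 13, residual 4.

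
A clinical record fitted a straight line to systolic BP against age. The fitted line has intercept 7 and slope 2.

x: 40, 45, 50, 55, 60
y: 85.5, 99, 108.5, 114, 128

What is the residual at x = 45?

ŷ = 7 + 2·45 = 97
e = 99 − 97 = 2

e = 2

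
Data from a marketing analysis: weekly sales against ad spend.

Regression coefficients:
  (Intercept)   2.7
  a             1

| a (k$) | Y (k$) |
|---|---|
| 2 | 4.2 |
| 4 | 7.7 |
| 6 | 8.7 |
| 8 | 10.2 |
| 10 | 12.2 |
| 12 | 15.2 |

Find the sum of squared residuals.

a=2: Ŷ = 2.7 + 2 = 4.7; r = 4.2 − 4.7 = -0.5
a=4: Ŷ = 2.7 + 4 = 6.7; r = 7.7 − 6.7 = 1
a=6: Ŷ = 2.7 + 6 = 8.7; r = 8.7 − 8.7 = 0
a=8: Ŷ = 2.7 + 8 = 10.7; r = 10.2 − 10.7 = -0.5
a=10: Ŷ = 2.7 + 10 = 12.7; r = 12.2 − 12.7 = -0.5
a=12: Ŷ = 2.7 + 12 = 14.7; r = 15.2 − 14.7 = 0.5
SSE = 0.25 + 1 + 0 + 0.25 + 0.25 + 0.25 = 2

SSE = 2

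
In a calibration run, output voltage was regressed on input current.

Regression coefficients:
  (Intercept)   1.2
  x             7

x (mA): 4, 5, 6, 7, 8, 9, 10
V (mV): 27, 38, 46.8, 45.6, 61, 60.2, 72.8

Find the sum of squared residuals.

SSE = 75.2

x=4: V̂ = 1.2 + 7·4 = 29.2; r = 27 − 29.2 = -2.2
x=5: V̂ = 1.2 + 7·5 = 36.2; r = 38 − 36.2 = 1.8
x=6: V̂ = 1.2 + 7·6 = 43.2; r = 46.8 − 43.2 = 3.6
x=7: V̂ = 1.2 + 7·7 = 50.2; r = 45.6 − 50.2 = -4.6
x=8: V̂ = 1.2 + 7·8 = 57.2; r = 61 − 57.2 = 3.8
x=9: V̂ = 1.2 + 7·9 = 64.2; r = 60.2 − 64.2 = -4
x=10: V̂ = 1.2 + 7·10 = 71.2; r = 72.8 − 71.2 = 1.6
SSE = 4.84 + 3.24 + 12.96 + 21.16 + 14.44 + 16 + 2.56 = 75.2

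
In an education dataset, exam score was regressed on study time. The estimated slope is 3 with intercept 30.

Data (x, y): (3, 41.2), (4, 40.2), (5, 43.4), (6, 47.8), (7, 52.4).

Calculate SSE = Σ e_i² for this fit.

x=3: ŷ = 30 + 3·3 = 39; e = 41.2 − 39 = 2.2
x=4: ŷ = 30 + 3·4 = 42; e = 40.2 − 42 = -1.8
x=5: ŷ = 30 + 3·5 = 45; e = 43.4 − 45 = -1.6
x=6: ŷ = 30 + 3·6 = 48; e = 47.8 − 48 = -0.2
x=7: ŷ = 30 + 3·7 = 51; e = 52.4 − 51 = 1.4
SSE = 4.84 + 3.24 + 2.56 + 0.04 + 1.96 = 12.64

SSE = 12.64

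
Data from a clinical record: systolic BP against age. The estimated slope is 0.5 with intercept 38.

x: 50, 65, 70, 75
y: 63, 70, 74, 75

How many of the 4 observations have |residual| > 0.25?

x=50: ŷ = 38 + 0.5·50 = 63; e = 63 − 63 = 0
x=65: ŷ = 38 + 0.5·65 = 70.5; e = 70 − 70.5 = -0.5
x=70: ŷ = 38 + 0.5·70 = 73; e = 74 − 73 = 1
x=75: ŷ = 38 + 0.5·75 = 75.5; e = 75 − 75.5 = -0.5
|e| > 0.25: x=65 (|e|=0.5), x=70 (|e|=1), x=75 (|e|=0.5) → 3

3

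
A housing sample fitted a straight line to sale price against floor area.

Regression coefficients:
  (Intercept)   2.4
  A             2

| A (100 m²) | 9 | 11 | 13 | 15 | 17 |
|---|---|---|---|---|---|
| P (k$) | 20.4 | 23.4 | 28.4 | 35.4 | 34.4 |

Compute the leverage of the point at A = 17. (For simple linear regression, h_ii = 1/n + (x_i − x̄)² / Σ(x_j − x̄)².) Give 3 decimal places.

Ā = (9 + 11 + 13 + 15 + 17)/5 = 13
Σ(A − Ā)² = 16 + 4 + 0 + 4 + 16 = 40
h = 1/5 + (4)²/40 = 0.2 + 0.4 = 0.600

h = 0.600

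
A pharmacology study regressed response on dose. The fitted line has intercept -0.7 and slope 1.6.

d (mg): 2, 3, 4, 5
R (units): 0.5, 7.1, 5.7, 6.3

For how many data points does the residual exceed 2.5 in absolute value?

1

d=2: ŷ = -0.7 + 1.6·2 = 2.5; e = 0.5 − 2.5 = -2
d=3: ŷ = -0.7 + 1.6·3 = 4.1; e = 7.1 − 4.1 = 3
d=4: ŷ = -0.7 + 1.6·4 = 5.7; e = 5.7 − 5.7 = 0
d=5: ŷ = -0.7 + 1.6·5 = 7.3; e = 6.3 − 7.3 = -1
|e| > 2.5: d=3 (|e|=3) → 1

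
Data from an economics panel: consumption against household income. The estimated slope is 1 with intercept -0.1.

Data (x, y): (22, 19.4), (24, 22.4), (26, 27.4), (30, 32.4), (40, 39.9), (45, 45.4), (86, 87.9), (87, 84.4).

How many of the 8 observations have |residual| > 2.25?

x=22: ŷ = -0.1 + 22 = 21.9; e = 19.4 − 21.9 = -2.5
x=24: ŷ = -0.1 + 24 = 23.9; e = 22.4 − 23.9 = -1.5
x=26: ŷ = -0.1 + 26 = 25.9; e = 27.4 − 25.9 = 1.5
x=30: ŷ = -0.1 + 30 = 29.9; e = 32.4 − 29.9 = 2.5
x=40: ŷ = -0.1 + 40 = 39.9; e = 39.9 − 39.9 = 0
x=45: ŷ = -0.1 + 45 = 44.9; e = 45.4 − 44.9 = 0.5
x=86: ŷ = -0.1 + 86 = 85.9; e = 87.9 − 85.9 = 2
x=87: ŷ = -0.1 + 87 = 86.9; e = 84.4 − 86.9 = -2.5
|e| > 2.25: x=22 (|e|=2.5), x=30 (|e|=2.5), x=87 (|e|=2.5) → 3

3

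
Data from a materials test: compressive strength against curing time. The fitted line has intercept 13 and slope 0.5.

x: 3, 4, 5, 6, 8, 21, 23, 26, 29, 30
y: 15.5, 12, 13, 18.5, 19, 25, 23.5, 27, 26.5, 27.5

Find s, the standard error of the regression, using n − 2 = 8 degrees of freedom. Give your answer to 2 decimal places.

s = 2.00

x=3: ŷ = 13 + 0.5·3 = 14.5; e = 15.5 − 14.5 = 1
x=4: ŷ = 13 + 0.5·4 = 15; e = 12 − 15 = -3
x=5: ŷ = 13 + 0.5·5 = 15.5; e = 13 − 15.5 = -2.5
x=6: ŷ = 13 + 0.5·6 = 16; e = 18.5 − 16 = 2.5
x=8: ŷ = 13 + 0.5·8 = 17; e = 19 − 17 = 2
x=21: ŷ = 13 + 0.5·21 = 23.5; e = 25 − 23.5 = 1.5
x=23: ŷ = 13 + 0.5·23 = 24.5; e = 23.5 − 24.5 = -1
x=26: ŷ = 13 + 0.5·26 = 26; e = 27 − 26 = 1
x=29: ŷ = 13 + 0.5·29 = 27.5; e = 26.5 − 27.5 = -1
x=30: ŷ = 13 + 0.5·30 = 28; e = 27.5 − 28 = -0.5
SSE = 1 + 9 + 6.25 + 6.25 + 4 + 2.25 + 1 + 1 + 1 + 0.25 = 32
s = √(32/8) = √4 ≈ 2.00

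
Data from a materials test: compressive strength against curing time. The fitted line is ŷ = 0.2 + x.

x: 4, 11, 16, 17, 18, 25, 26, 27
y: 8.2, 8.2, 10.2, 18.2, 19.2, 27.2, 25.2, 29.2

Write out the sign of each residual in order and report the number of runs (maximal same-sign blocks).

5 runs

x=4: ŷ = 0.2 + 4 = 4.2; r = 8.2 − 4.2 = 4
x=11: ŷ = 0.2 + 11 = 11.2; r = 8.2 − 11.2 = -3
x=16: ŷ = 0.2 + 16 = 16.2; r = 10.2 − 16.2 = -6
x=17: ŷ = 0.2 + 17 = 17.2; r = 18.2 − 17.2 = 1
x=18: ŷ = 0.2 + 18 = 18.2; r = 19.2 − 18.2 = 1
x=25: ŷ = 0.2 + 25 = 25.2; r = 27.2 − 25.2 = 2
x=26: ŷ = 0.2 + 26 = 26.2; r = 25.2 − 26.2 = -1
x=27: ŷ = 0.2 + 27 = 27.2; r = 29.2 − 27.2 = 2
Signs: + − − + + + − +
Runs: +×1, −×2, +×3, −×1, +×1 → 5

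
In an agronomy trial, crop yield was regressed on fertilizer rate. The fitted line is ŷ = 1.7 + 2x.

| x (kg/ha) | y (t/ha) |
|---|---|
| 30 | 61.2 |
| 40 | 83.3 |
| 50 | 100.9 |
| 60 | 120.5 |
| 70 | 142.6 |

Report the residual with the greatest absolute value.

x=30: ŷ = 1.7 + 2·30 = 61.7; r = 61.2 − 61.7 = -0.5
x=40: ŷ = 1.7 + 2·40 = 81.7; r = 83.3 − 81.7 = 1.6
x=50: ŷ = 1.7 + 2·50 = 101.7; r = 100.9 − 101.7 = -0.8
x=60: ŷ = 1.7 + 2·60 = 121.7; r = 120.5 − 121.7 = -1.2
x=70: ŷ = 1.7 + 2·70 = 141.7; r = 142.6 − 141.7 = 0.9
Largest |r| is 1.6 at x = 40, residual 1.6.

r = 1.6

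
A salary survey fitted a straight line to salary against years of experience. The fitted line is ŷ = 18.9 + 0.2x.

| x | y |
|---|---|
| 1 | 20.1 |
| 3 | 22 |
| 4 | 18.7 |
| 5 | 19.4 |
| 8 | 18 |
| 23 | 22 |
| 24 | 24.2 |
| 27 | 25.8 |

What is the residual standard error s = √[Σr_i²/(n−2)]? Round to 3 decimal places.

x=1: ŷ = 18.9 + 0.2·1 = 19.1; r = 20.1 − 19.1 = 1
x=3: ŷ = 18.9 + 0.2·3 = 19.5; r = 22 − 19.5 = 2.5
x=4: ŷ = 18.9 + 0.2·4 = 19.7; r = 18.7 − 19.7 = -1
x=5: ŷ = 18.9 + 0.2·5 = 19.9; r = 19.4 − 19.9 = -0.5
x=8: ŷ = 18.9 + 0.2·8 = 20.5; r = 18 − 20.5 = -2.5
x=23: ŷ = 18.9 + 0.2·23 = 23.5; r = 22 − 23.5 = -1.5
x=24: ŷ = 18.9 + 0.2·24 = 23.7; r = 24.2 − 23.7 = 0.5
x=27: ŷ = 18.9 + 0.2·27 = 24.3; r = 25.8 − 24.3 = 1.5
SSE = 1 + 6.25 + 1 + 0.25 + 6.25 + 2.25 + 0.25 + 2.25 = 19.5
s = √(19.5/6) = √3.25 ≈ 1.803

s = 1.803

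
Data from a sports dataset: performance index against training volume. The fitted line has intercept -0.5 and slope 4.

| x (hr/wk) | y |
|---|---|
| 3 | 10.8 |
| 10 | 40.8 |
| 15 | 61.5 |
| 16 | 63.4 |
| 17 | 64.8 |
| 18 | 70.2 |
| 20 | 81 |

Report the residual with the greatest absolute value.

r = -2.7

x=3: ŷ = -0.5 + 4·3 = 11.5; r = 10.8 − 11.5 = -0.7
x=10: ŷ = -0.5 + 4·10 = 39.5; r = 40.8 − 39.5 = 1.3
x=15: ŷ = -0.5 + 4·15 = 59.5; r = 61.5 − 59.5 = 2
x=16: ŷ = -0.5 + 4·16 = 63.5; r = 63.4 − 63.5 = -0.1
x=17: ŷ = -0.5 + 4·17 = 67.5; r = 64.8 − 67.5 = -2.7
x=18: ŷ = -0.5 + 4·18 = 71.5; r = 70.2 − 71.5 = -1.3
x=20: ŷ = -0.5 + 4·20 = 79.5; r = 81 − 79.5 = 1.5
Largest |r| is 2.7 at x = 17, residual -2.7.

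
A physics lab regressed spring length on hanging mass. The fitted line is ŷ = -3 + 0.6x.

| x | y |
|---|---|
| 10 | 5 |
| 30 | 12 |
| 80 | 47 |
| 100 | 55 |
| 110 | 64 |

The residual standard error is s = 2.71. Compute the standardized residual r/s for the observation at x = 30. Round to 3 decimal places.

ŷ = -3 + 0.6·30 = 15
r = 12 − 15 = -3
r/s = -3 / 2.71 = -1.107

-1.107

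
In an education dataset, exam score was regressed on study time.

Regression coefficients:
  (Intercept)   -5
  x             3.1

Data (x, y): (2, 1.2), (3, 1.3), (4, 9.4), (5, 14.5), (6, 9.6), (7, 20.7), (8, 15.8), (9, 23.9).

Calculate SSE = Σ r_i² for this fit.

x=2: ŷ = -5 + 3.1·2 = 1.2; r = 1.2 − 1.2 = 0
x=3: ŷ = -5 + 3.1·3 = 4.3; r = 1.3 − 4.3 = -3
x=4: ŷ = -5 + 3.1·4 = 7.4; r = 9.4 − 7.4 = 2
x=5: ŷ = -5 + 3.1·5 = 10.5; r = 14.5 − 10.5 = 4
x=6: ŷ = -5 + 3.1·6 = 13.6; r = 9.6 − 13.6 = -4
x=7: ŷ = -5 + 3.1·7 = 16.7; r = 20.7 − 16.7 = 4
x=8: ŷ = -5 + 3.1·8 = 19.8; r = 15.8 − 19.8 = -4
x=9: ŷ = -5 + 3.1·9 = 22.9; r = 23.9 − 22.9 = 1
SSE = 0 + 9 + 4 + 16 + 16 + 16 + 16 + 1 = 78

SSE = 78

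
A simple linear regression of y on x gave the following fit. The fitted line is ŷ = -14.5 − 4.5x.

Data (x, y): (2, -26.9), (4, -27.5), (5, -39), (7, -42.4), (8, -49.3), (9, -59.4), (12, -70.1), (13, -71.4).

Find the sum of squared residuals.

SSE = 79.44

x=2: ŷ = -14.5 − 4.5·2 = -23.5; e = -26.9 − (-23.5) = -3.4
x=4: ŷ = -14.5 − 4.5·4 = -32.5; e = -27.5 − (-32.5) = 5
x=5: ŷ = -14.5 − 4.5·5 = -37; e = -39 − (-37) = -2
x=7: ŷ = -14.5 − 4.5·7 = -46; e = -42.4 − (-46) = 3.6
x=8: ŷ = -14.5 − 4.5·8 = -50.5; e = -49.3 − (-50.5) = 1.2
x=9: ŷ = -14.5 − 4.5·9 = -55; e = -59.4 − (-55) = -4.4
x=12: ŷ = -14.5 − 4.5·12 = -68.5; e = -70.1 − (-68.5) = -1.6
x=13: ŷ = -14.5 − 4.5·13 = -73; e = -71.4 − (-73) = 1.6
SSE = 11.56 + 25 + 4 + 12.96 + 1.44 + 19.36 + 2.56 + 2.56 = 79.44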